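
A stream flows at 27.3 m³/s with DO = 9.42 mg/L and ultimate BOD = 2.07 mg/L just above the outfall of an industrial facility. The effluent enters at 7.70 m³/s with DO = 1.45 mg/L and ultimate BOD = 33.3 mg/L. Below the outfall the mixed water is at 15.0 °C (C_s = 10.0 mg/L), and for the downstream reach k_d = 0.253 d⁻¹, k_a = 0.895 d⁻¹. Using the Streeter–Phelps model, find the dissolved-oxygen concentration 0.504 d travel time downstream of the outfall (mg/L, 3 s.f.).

DO ≈ 7.66 mg/L

Mixed DO = (27.3×9.42 + 7.70×1.45)/(27.3+7.70) = 268.3/35.00 = 7.667 mg/L.
Mixed L₀ = (27.3×2.07 + 7.70×33.3)/(35.00) = 312.9/35.00 = 8.941 mg/L.
Initial deficit D₀ = C_s − DO₀ = 10.0 − 7.667 = 2.333 mg/L.
D(0.504) = [0.253×8.941/(0.895−0.253)](e^(−0.253×0.504) − e^(−0.895×0.504)) + 2.333 e^(−0.895×0.504)
= 3.523 × (0.8803 − 0.6369) + 2.333 × 0.6369 = 2.344 mg/L.
DO = 10.0 − 2.344 = 7.656 mg/L.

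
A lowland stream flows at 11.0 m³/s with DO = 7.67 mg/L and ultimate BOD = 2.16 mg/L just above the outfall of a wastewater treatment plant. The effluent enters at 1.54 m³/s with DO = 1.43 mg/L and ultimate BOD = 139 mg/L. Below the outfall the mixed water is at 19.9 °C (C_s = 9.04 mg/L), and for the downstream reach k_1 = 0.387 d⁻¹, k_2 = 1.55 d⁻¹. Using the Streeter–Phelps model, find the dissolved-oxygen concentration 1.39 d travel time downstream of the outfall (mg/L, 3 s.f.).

Mixed DO = (11.0×7.67 + 1.54×1.43)/(11.0+1.54) = 86.57/12.54 = 6.904 mg/L.
Mixed L₀ = (11.0×2.16 + 1.54×139)/(12.54) = 237.8/12.54 = 18.96 mg/L.
Initial deficit D₀ = C_s − DO₀ = 9.04 − 6.904 = 2.136 mg/L.
D(1.39) = [0.387×18.96/(1.55−0.387)](e^(−0.387×1.39) − e^(−1.55×1.39)) + 2.136 e^(−1.55×1.39)
= 6.311 × (0.5840 − 0.1160) + 2.136 × 0.1160 = 3.201 mg/L.
DO = 9.04 − 3.201 = 5.839 mg/L.

DO ≈ 5.84 mg/L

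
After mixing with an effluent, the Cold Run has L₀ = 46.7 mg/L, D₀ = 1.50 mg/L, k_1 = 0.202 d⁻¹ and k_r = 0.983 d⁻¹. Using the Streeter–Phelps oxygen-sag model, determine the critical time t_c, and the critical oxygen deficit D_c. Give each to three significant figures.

t_c ≈ 1.86 d; D_c ≈ 6.60 mg/L

At the critical point dD/dt = 0, so k_1 L₀ e^(−k_1 t) = k_r D. Substituting D(t) from the Streeter–Phelps equation and solving for t gives
t_c = ln[(k_r/k_1)(1 − D₀(k_r−k_1)/(k_1 L₀))] / (k_r−k_1).
Here k_r−k_1 = 0.7810 d⁻¹ and 1 − D₀(k_r−k_1)/(k_1 L₀) = 1 − 1.50×0.7810/(0.202×46.7) = 0.8758, so
t_c = ln(4.866 × 0.8758) / 0.7810 = 1.450 / 0.7810 = 1.856 d.
L(t_c) = L₀ e^(−k_1 t_c) = 46.7 × 0.6873 = 32.10 mg/L, and at the critical point k_r D_c = k_1 L, so D_c = (0.202/0.983) × 32.10 = 6.596 mg/L.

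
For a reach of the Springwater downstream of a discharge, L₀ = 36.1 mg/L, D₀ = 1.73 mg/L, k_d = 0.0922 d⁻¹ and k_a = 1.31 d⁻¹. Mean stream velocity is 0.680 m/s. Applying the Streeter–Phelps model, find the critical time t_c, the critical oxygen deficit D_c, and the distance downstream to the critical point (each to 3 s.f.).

With k_a/k_d = 14.21 and 1 − D₀(k_a−k_d)/(k_d L₀) = 0.3670,
t_c = ln(14.21 × 0.3670) / (1.31 − 0.0922) = ln(5.215) / 1.218 = 1.652/1.218 = 1.356 d.
D_c = (k_d/k_a) L₀ e^(−k_d t_c) = (0.0922/1.31) × 36.1 × e^(−0.0922×1.356) = 0.07038 × 36.1 × 0.8825 = 2.242 mg/L.
x_c = v t_c = 0.680 m/s × 1.356 d × 86400 s/d = 79680 m ≈ 79.7 km.

t_c ≈ 1.36 d; D_c ≈ 2.24 mg/L; x_c ≈ 79.7 km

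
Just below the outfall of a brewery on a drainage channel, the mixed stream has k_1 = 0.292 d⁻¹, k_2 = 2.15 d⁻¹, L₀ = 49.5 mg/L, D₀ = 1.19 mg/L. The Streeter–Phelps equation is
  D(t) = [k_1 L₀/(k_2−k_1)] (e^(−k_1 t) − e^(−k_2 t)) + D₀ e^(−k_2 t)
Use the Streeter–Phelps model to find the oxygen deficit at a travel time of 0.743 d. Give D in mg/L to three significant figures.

D ≈ 4.93 mg/L

k_1 L₀/(k_2−k_1) = 0.292×49.5/(2.15−0.292) = 14.45/1.858 = 7.779 mg/L.
e^(−k_1 t) = e^(−0.292×0.7430) = 0.8050; e^(−k_2 t) = e^(−2.15×0.7430) = 0.2024.
D = 7.779 × (0.8050 − 0.2024) + 1.19 × 0.2024 = 4.687 + 0.2409 = 4.928 mg/L.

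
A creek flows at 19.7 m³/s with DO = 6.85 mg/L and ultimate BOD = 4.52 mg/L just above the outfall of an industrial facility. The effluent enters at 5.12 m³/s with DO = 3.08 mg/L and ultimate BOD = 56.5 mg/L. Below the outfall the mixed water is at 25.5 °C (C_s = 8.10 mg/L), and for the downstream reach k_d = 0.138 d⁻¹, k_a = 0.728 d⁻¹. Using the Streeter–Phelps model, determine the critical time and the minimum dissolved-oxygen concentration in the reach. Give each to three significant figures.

t_c ≈ 1.39 d; minimum DO ≈ 5.72 mg/L

Mixed DO = (19.7×6.85 + 5.12×3.08)/(19.7+5.12) = 150.7/24.82 = 6.072 mg/L.
Mixed L₀ = (19.7×4.52 + 5.12×56.5)/(24.82) = 378.3/24.82 = 15.24 mg/L.
Initial deficit D₀ = C_s − DO₀ = 8.10 − 6.072 = 2.028 mg/L.
t_c = (1/0.5900) ln[(0.728/0.138)(1 − 2.028×0.5900/(0.138×15.24))] = 1.695 × ln(2.275) = 1.393 d.
D_c = (0.138/0.728) × 15.24 × e^(−0.138×1.393) = 0.1896 × 15.24 × 0.8251 = 2.384 mg/L.
Minimum DO = 8.10 − 2.384 = 5.716 mg/L.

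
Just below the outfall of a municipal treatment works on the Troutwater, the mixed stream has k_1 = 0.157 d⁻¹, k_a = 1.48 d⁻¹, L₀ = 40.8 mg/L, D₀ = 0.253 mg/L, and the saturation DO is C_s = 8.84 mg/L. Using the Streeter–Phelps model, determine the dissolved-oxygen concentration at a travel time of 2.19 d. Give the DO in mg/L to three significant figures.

DO ≈ 5.59 mg/L

k_1 L₀/(k_a−k_1) = 0.157×40.8/(1.48−0.157) = 6.406/1.323 = 4.842 mg/L.
e^(−k_1 t) = e^(−0.157×2.190) = 0.7090; e^(−k_a t) = e^(−1.48×2.190) = 0.03912.
D = 4.842 × (0.7090 − 0.03912) + 0.253 × 0.03912 = 3.244 + 0.009897 = 3.254 mg/L.
DO = C_s − D = 8.84 − 3.254 = 5.586 mg/L.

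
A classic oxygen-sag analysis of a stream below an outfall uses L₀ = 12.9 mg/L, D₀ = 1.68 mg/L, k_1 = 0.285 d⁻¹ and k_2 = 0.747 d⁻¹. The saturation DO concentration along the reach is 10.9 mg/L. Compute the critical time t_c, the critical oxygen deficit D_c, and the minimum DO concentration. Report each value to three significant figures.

t_c ≈ 1.57 d; D_c ≈ 3.14 mg/L; min DO ≈ 7.76 mg/L

With k_2/k_1 = 2.621 and 1 − D₀(k_2−k_1)/(k_1 L₀) = 0.7889,
t_c = ln(2.621 × 0.7889) / (0.747 − 0.285) = ln(2.068) / 0.4620 = 0.7264/0.4620 = 1.572 d.
L(t_c) = L₀ e^(−k_1 t_c) = 12.9 × 0.6388 = 8.241 mg/L, and at the critical point k_2 D_c = k_1 L, so D_c = (0.285/0.747) × 8.241 = 3.144 mg/L.
Minimum DO = C_s − D_c = 10.9 − 3.144 = 7.756 mg/L.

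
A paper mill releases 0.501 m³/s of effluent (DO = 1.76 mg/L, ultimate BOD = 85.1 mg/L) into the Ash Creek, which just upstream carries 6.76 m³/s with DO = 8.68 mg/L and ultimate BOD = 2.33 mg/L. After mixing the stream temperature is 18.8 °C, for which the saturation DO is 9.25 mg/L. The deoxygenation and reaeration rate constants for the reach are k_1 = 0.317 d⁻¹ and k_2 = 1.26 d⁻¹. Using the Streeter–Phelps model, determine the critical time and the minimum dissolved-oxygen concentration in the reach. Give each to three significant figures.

t_c ≈ 0.944 d; minimum DO ≈ 7.75 mg/L

Mixed DO = (6.76×8.68 + 0.501×1.76)/(6.76+0.501) = 59.56/7.261 = 8.203 mg/L.
Mixed L₀ = (6.76×2.33 + 0.501×85.1)/(7.261) = 58.39/7.261 = 8.041 mg/L.
Initial deficit D₀ = C_s − DO₀ = 9.25 − 8.203 = 1.047 mg/L.
t_c = (1/0.9430) ln[(1.26/0.317)(1 − 1.047×0.9430/(0.317×8.041))] = 1.060 × ln(2.435) = 0.9435 d.
D_c = (0.317/1.26) × 8.041 × e^(−0.317×0.9435) = 0.2516 × 8.041 × 0.7415 = 1.500 mg/L.
Minimum DO = 9.25 − 1.500 = 7.750 mg/L.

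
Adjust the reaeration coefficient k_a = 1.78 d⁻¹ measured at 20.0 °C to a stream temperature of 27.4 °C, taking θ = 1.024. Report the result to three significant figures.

k_a(T₂) = k_a(T₁) · θ^(T₂−T₁) = 1.78 × 1.024^(27.4−20.0)
= 1.78 × 1.024^7.40 = 1.78 × 1.192 = 2.121 d⁻¹.

k_a ≈ 2.12 d⁻¹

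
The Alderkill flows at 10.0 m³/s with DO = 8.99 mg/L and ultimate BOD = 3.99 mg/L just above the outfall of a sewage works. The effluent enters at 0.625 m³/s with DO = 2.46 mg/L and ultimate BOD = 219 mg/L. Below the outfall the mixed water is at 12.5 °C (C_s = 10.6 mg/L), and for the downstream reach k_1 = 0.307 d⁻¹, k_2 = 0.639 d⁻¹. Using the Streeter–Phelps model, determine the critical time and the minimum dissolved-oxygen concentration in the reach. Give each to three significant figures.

Mixed DO = (10.0×8.99 + 0.625×2.46)/(10.0+0.625) = 91.44/10.62 = 8.606 mg/L.
Mixed L₀ = (10.0×3.99 + 0.625×219)/(10.62) = 176.8/10.62 = 16.64 mg/L.
Initial deficit D₀ = C_s − DO₀ = 10.6 − 8.606 = 1.994 mg/L.
t_c = (1/0.3320) ln[(0.639/0.307)(1 − 1.994×0.3320/(0.307×16.64))] = 3.012 × ln(1.812) = 1.790 d.
D_c = (0.307/0.639) × 16.64 × e^(−0.307×1.790) = 0.4804 × 16.64 × 0.5772 = 4.614 mg/L.
Minimum DO = 10.6 − 4.614 = 5.986 mg/L.

t_c ≈ 1.79 d; minimum DO ≈ 5.99 mg/L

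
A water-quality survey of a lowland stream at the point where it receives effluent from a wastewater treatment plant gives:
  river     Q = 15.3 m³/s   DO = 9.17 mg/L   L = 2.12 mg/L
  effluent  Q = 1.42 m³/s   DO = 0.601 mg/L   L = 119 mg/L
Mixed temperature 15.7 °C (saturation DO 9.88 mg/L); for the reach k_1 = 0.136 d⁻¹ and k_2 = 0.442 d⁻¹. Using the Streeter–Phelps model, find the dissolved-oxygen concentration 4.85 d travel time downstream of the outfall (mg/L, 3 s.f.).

DO ≈ 7.57 mg/L

Mixed DO = (15.3×9.17 + 1.42×0.601)/(15.3+1.42) = 141.2/16.72 = 8.442 mg/L.
Mixed L₀ = (15.3×2.12 + 1.42×119)/(16.72) = 201.4/16.72 = 12.05 mg/L.
Initial deficit D₀ = C_s − DO₀ = 9.88 − 8.442 = 1.438 mg/L.
D(4.85) = [0.136×12.05/(0.442−0.136)](e^(−0.136×4.85) − e^(−0.442×4.85)) + 1.438 e^(−0.442×4.85)
= 5.354 × (0.5171 − 0.1172) + 1.438 × 0.1172 = 2.309 mg/L.
DO = 9.88 − 2.309 = 7.571 mg/L.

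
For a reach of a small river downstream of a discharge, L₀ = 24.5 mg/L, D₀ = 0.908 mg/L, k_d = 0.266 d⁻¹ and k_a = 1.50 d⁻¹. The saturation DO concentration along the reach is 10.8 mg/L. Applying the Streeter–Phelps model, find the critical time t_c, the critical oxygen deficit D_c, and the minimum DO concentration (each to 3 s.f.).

t_c = [1/(k_a−k_d)] ln[(k_a/k_d)(1 − D₀(k_a−k_d)/(k_d L₀))]
= [1/(1.50−0.266)] ln[(1.50/0.266)(1 − 0.908×1.234/(0.266×24.5))]
= (1/1.234) ln[5.639 × 0.8281] = 0.8104 × ln(4.670) = 0.8104 × 1.541 = 1.249 d.
D_c = (k_d/k_a) L₀ e^(−k_d t_c) = (0.266/1.50) × 24.5 × e^(−0.266×1.249) = 0.1773 × 24.5 × 0.7174 = 3.117 mg/L.
Minimum DO = C_s − D_c = 10.8 − 3.117 = 7.683 mg/L.

t_c ≈ 1.25 d; D_c ≈ 3.12 mg/L; min DO ≈ 7.68 mg/L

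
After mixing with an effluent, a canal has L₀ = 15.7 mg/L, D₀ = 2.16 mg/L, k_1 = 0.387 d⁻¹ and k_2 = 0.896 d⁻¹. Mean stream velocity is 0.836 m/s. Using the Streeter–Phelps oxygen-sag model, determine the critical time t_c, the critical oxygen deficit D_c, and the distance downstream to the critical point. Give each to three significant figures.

t_c = [1/(k_2−k_1)] ln[(k_2/k_1)(1 − D₀(k_2−k_1)/(k_1 L₀))]
= [1/(0.896−0.387)] ln[(0.896/0.387)(1 − 2.16×0.5090/(0.387×15.7))]
= (1/0.5090) ln[2.315 × 0.8190] = 1.965 × ln(1.896) = 1.965 × 0.6399 = 1.257 d.
L(t_c) = L₀ e^(−k_1 t_c) = 15.7 × 0.6148 = 9.652 mg/L, and at the critical point k_2 D_c = k_1 L, so D_c = (0.387/0.896) × 9.652 = 4.169 mg/L.
x_c = v t_c = 0.836 m/s × 1.257 d × 86400 s/d = 90810 m ≈ 90.8 km.

t_c ≈ 1.26 d; D_c ≈ 4.17 mg/L; x_c ≈ 90.8 km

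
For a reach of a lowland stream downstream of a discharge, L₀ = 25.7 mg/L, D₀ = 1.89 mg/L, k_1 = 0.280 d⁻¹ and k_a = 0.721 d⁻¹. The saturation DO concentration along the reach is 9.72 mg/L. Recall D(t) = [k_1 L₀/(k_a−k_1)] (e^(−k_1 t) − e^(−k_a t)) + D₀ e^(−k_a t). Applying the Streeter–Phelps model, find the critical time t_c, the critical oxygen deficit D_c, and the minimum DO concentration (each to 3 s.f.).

t_c ≈ 1.87 d; D_c ≈ 5.92 mg/L; min DO ≈ 3.80 mg/L

With k_a/k_1 = 2.575 and 1 − D₀(k_a−k_1)/(k_1 L₀) = 0.8842,
t_c = ln(2.575 × 0.8842) / (0.721 − 0.280) = ln(2.277) / 0.4410 = 0.8227/0.4410 = 1.866 d.
D_c = (k_1/k_a) L₀ e^(−k_1 t_c) = (0.280/0.721) × 25.7 × e^(−0.280×1.866) = 0.3883 × 25.7 × 0.5931 = 5.920 mg/L.
Minimum DO = C_s − D_c = 9.72 − 5.920 = 3.800 mg/L.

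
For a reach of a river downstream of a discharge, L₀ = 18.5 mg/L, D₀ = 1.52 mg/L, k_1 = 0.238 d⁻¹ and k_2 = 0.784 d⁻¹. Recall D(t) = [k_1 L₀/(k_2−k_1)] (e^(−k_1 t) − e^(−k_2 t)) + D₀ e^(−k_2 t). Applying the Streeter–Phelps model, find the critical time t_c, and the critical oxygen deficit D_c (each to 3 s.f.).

t_c ≈ 1.80 d; D_c ≈ 3.66 mg/L

At the critical point dD/dt = 0, so k_1 L₀ e^(−k_1 t) = k_2 D. Substituting D(t) from the Streeter–Phelps equation and solving for t gives
t_c = ln[(k_2/k_1)(1 − D₀(k_2−k_1)/(k_1 L₀))] / (k_2−k_1).
Here k_2−k_1 = 0.5460 d⁻¹ and 1 − D₀(k_2−k_1)/(k_1 L₀) = 1 − 1.52×0.5460/(0.238×18.5) = 0.8115, so
t_c = ln(3.294 × 0.8115) / 0.5460 = 0.9833 / 0.5460 = 1.801 d.
L(t_c) = L₀ e^(−k_1 t_c) = 18.5 × 0.6514 = 12.05 mg/L, and at the critical point k_2 D_c = k_1 L, so D_c = (0.238/0.784) × 12.05 = 3.658 mg/L.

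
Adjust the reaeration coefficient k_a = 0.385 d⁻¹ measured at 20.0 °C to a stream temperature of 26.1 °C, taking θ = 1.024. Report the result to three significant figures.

k_a(T₂) = k_a(T₁) · θ^(T₂−T₁) = 0.385 × 1.024^(26.1−20.0)
= 0.385 × 1.024^6.10 = 0.385 × 1.156 = 0.4449 d⁻¹.

k_a ≈ 0.445 d⁻¹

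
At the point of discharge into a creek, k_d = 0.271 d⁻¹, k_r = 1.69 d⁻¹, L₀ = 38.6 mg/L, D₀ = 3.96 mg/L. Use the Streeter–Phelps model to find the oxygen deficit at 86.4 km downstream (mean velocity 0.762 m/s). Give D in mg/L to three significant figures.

Travel time t = x/v = 86.4 km / (0.762 m/s) = 86400 m / 0.762 m/s = 113400 s = 1.312 d.
k_d L₀/(k_r−k_d) = 0.271×38.6/(1.69−0.271) = 10.46/1.419 = 7.372 mg/L.
e^(−k_d t) = e^(−0.271×1.312) = 0.7007; e^(−k_r t) = e^(−1.69×1.312) = 0.1088.
D = 7.372 × (0.7007 − 0.1088) + 3.96 × 0.1088 = 4.363 + 0.4310 = 4.794 mg/L.

D ≈ 4.79 mg/L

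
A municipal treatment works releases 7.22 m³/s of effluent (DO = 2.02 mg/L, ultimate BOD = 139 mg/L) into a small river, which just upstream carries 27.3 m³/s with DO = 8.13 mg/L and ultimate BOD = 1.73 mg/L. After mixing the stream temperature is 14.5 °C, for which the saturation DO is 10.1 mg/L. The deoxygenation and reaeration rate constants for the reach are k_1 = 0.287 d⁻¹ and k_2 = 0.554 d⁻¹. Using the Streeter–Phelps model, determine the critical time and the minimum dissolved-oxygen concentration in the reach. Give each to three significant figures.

t_c ≈ 2.07 d; minimum DO ≈ 1.40 mg/L

Mixed DO = (27.3×8.13 + 7.22×2.02)/(27.3+7.22) = 236.5/34.52 = 6.852 mg/L.
Mixed L₀ = (27.3×1.73 + 7.22×139)/(34.52) = 1051/34.52 = 30.44 mg/L.
Initial deficit D₀ = C_s − DO₀ = 10.1 − 6.852 = 3.248 mg/L.
t_c = (1/0.2670) ln[(0.554/0.287)(1 − 3.248×0.2670/(0.287×30.44))] = 3.745 × ln(1.739) = 2.072 d.
D_c = (0.287/0.554) × 30.44 × e^(−0.287×2.072) = 0.5181 × 30.44 × 0.5518 = 8.702 mg/L.
Minimum DO = 10.1 − 8.702 = 1.398 mg/L.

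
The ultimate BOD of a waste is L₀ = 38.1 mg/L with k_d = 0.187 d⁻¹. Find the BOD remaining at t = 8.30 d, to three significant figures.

L_t = L₀ e^(−k_d t) = 38.1 × e^(−0.187×8.30) = 38.1 × 0.2118 = 8.070 mg/L.

L ≈ 8.07 mg/L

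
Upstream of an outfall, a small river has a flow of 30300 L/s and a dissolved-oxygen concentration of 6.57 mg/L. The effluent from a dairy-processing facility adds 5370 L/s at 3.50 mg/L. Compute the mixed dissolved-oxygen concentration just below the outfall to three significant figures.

6.11 mg/L

Flow-weighted mixing: C = (Q_r C_r + Q_w C_w)/(Q_r + Q_w)
= (30300×6.57 + 5370×3.50)/(30300 + 5370) = 217900/35670 = 6.108 mg/L.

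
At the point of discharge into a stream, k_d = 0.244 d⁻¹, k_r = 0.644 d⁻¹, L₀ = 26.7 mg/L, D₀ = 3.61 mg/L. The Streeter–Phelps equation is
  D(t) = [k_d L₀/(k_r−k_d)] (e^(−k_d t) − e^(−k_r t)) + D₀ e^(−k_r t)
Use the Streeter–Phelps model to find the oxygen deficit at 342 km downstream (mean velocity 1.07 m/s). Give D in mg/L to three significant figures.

D ≈ 5.43 mg/L

Travel time t = x/v = 342 km / (1.07 m/s) = 342000 m / 1.07 m/s = 319600 s = 3.699 d.
k_d L₀/(k_r−k_d) = 0.244×26.7/(0.644−0.244) = 6.515/0.4000 = 16.29 mg/L.
e^(−k_d t) = e^(−0.244×3.699) = 0.4055; e^(−k_r t) = e^(−0.644×3.699) = 0.09233.
D = 16.29 × (0.4055 − 0.09233) + 3.61 × 0.09233 = 5.101 + 0.3333 = 5.434 mg/L.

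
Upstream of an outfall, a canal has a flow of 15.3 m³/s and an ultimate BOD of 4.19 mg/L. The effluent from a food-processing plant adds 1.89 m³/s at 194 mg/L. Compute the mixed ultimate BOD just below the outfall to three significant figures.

Flow-weighted mixing: C = (Q_r C_r + Q_w C_w)/(Q_r + Q_w)
= (15.3×4.19 + 1.89×194)/(15.3 + 1.89) = 430.8/17.19 = 25.06 mg/L.

25.1 mg/L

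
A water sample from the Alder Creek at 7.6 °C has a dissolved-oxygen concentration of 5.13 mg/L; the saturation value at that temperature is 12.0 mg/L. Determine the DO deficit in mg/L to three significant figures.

D = C_s − C = 12.0 − 5.13 = 6.87 mg/L.

D ≈ 6.87 mg/L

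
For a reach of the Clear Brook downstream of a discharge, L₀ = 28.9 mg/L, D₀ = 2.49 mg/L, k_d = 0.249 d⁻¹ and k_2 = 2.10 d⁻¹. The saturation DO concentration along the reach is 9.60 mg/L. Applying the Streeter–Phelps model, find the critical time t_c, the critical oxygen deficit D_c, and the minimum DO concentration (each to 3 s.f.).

At the critical point dD/dt = 0, so k_d L₀ e^(−k_d t) = k_2 D. Substituting D(t) from the Streeter–Phelps equation and solving for t gives
t_c = ln[(k_2/k_d)(1 − D₀(k_2−k_d)/(k_d L₀))] / (k_2−k_d).
Here k_2−k_d = 1.851 d⁻¹ and 1 − D₀(k_2−k_d)/(k_d L₀) = 1 − 2.49×1.851/(0.249×28.9) = 0.3595, so
t_c = ln(8.434 × 0.3595) / 1.851 = 1.109 / 1.851 = 0.5993 d.
L(t_c) = L₀ e^(−k_d t_c) = 28.9 × 0.8614 = 24.89 mg/L, and at the critical point k_2 D_c = k_d L, so D_c = (0.249/2.10) × 24.89 = 2.952 mg/L.
Minimum DO = C_s − D_c = 9.60 − 2.952 = 6.648 mg/L.

t_c ≈ 0.599 d; D_c ≈ 2.95 mg/L; min DO ≈ 6.65 mg/L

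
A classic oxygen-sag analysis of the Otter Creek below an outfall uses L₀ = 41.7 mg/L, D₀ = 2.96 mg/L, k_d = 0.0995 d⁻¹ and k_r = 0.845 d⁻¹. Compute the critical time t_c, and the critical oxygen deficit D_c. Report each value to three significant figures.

t_c ≈ 1.85 d; D_c ≈ 4.08 mg/L

At the critical point dD/dt = 0, so k_d L₀ e^(−k_d t) = k_r D. Substituting D(t) from the Streeter–Phelps equation and solving for t gives
t_c = ln[(k_r/k_d)(1 − D₀(k_r−k_d)/(k_d L₀))] / (k_r−k_d).
Here k_r−k_d = 0.7455 d⁻¹ and 1 − D₀(k_r−k_d)/(k_d L₀) = 1 − 2.96×0.7455/(0.0995×41.7) = 0.4682, so
t_c = ln(8.492 × 0.4682) / 0.7455 = 1.380 / 0.7455 = 1.851 d.
L(t_c) = L₀ e^(−k_d t_c) = 41.7 × 0.8318 = 34.68 mg/L, and at the critical point k_r D_c = k_d L, so D_c = (0.0995/0.845) × 34.68 = 4.084 mg/L.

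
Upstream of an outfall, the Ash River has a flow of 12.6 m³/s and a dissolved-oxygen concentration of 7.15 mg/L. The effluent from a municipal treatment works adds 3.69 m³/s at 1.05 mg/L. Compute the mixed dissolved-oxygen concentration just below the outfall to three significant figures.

5.77 mg/L

Flow-weighted mixing: C = (Q_r C_r + Q_w C_w)/(Q_r + Q_w)
= (12.6×7.15 + 3.69×1.05)/(12.6 + 3.69) = 93.96/16.29 = 5.768 mg/L.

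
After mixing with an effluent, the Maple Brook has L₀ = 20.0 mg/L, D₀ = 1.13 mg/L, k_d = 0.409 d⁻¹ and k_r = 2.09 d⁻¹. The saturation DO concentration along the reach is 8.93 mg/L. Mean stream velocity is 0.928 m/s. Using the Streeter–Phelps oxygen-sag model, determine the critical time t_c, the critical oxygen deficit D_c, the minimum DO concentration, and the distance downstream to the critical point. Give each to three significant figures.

t_c ≈ 0.813 d; D_c ≈ 2.81 mg/L; min DO ≈ 6.12 mg/L; x_c ≈ 65.2 km

At the critical point dD/dt = 0, so k_d L₀ e^(−k_d t) = k_r D. Substituting D(t) from the Streeter–Phelps equation and solving for t gives
t_c = ln[(k_r/k_d)(1 − D₀(k_r−k_d)/(k_d L₀))] / (k_r−k_d).
Here k_r−k_d = 1.681 d⁻¹ and 1 − D₀(k_r−k_d)/(k_d L₀) = 1 − 1.13×1.681/(0.409×20.0) = 0.7678, so
t_c = ln(5.110 × 0.7678) / 1.681 = 1.367 / 1.681 = 0.8132 d.
L(t_c) = L₀ e^(−k_d t_c) = 20.0 × 0.7171 = 14.34 mg/L, and at the critical point k_r D_c = k_d L, so D_c = (0.409/2.09) × 14.34 = 2.806 mg/L.
Minimum DO = C_s − D_c = 8.93 − 2.806 = 6.124 mg/L.
x_c = v t_c = 0.928 m/s × 0.8132 d × 86400 s/d = 65200 m ≈ 65.2 km.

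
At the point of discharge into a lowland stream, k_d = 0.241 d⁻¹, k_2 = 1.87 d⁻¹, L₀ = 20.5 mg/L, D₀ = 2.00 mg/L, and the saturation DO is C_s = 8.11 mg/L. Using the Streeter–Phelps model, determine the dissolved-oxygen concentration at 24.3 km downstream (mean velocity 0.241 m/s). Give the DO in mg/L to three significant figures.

DO ≈ 5.94 mg/L

Travel time t = x/v = 24.3 km / (0.241 m/s) = 24300 m / 0.241 m/s = 100800 s = 1.167 d.
k_d L₀/(k_2−k_d) = 0.241×20.5/(1.87−0.241) = 4.941/1.629 = 3.033 mg/L.
e^(−k_d t) = e^(−0.241×1.167) = 0.7548; e^(−k_2 t) = e^(−1.87×1.167) = 0.1128.
D = 3.033 × (0.7548 − 0.1128) + 2.00 × 0.1128 = 1.947 + 0.2256 = 2.173 mg/L.
DO = C_s − D = 8.11 − 2.173 = 5.937 mg/L.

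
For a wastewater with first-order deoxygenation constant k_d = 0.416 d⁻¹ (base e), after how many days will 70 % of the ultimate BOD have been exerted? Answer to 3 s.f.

t ≈ 2.89 d

y/L₀ = 1 − e^(−k_d t) = 0.70 ⇒ e^(−k_d t) = 0.300
t = −ln(0.300) / 0.416 = 1.204 / 0.416 = 2.894 d.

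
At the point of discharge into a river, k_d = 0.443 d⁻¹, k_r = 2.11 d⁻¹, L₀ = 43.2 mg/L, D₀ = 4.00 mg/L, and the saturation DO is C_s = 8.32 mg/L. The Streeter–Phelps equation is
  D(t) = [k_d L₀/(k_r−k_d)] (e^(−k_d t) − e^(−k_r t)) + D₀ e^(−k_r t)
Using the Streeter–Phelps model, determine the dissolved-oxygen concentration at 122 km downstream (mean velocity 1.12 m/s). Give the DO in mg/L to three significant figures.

Travel time t = x/v = 122 km / (1.12 m/s) = 122000 m / 1.12 m/s = 108900 s = 1.261 d.
k_d L₀/(k_r−k_d) = 0.443×43.2/(2.11−0.443) = 19.14/1.667 = 11.48 mg/L.
e^(−k_d t) = e^(−0.443×1.261) = 0.5721; e^(−k_r t) = e^(−2.11×1.261) = 0.06994.
D = 11.48 × (0.5721 − 0.06994) + 4.00 × 0.06994 = 5.765 + 0.2797 = 6.044 mg/L.
DO = C_s − D = 8.32 − 6.044 = 2.276 mg/L.

DO ≈ 2.28 mg/L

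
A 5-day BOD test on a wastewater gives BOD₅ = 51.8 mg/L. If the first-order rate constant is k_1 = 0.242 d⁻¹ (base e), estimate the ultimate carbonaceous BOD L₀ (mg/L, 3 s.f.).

L₀ ≈ 73.8 mg/L

BOD₅ = L₀(1 − e^(−5k_1)) ⇒ L₀ = BOD₅ / (1 − e^(−5×0.242))
= 51.8 / (1 − 0.2982) = 51.8 / 0.7018 = 73.81 mg/L.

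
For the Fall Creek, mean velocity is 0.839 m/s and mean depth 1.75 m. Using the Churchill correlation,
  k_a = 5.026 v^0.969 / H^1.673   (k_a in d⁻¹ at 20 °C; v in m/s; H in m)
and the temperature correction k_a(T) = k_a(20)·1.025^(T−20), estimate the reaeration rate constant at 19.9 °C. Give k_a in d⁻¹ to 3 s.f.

k_a ≈ 1.66 d⁻¹

k_a(20) = 5.026 × 0.839^0.969 / 1.75^1.673 = 5.026 × 0.8436 / 2.550 = 1.662 d⁻¹.
k_a(19.9) = 1.662 × 1.025^(19.9−20) = 1.662 × 0.9975 = 1.658 d⁻¹.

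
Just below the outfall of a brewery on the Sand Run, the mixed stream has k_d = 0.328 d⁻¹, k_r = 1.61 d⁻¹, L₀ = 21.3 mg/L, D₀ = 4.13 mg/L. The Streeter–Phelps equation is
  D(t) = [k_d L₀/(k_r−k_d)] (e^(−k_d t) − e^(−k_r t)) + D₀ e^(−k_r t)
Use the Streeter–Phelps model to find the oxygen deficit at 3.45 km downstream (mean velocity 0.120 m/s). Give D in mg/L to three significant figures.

Travel time t = x/v = 3.45 km / (0.120 m/s) = 3450 m / 0.120 m/s = 28750 s = 0.3328 d.
k_d L₀/(k_r−k_d) = 0.328×21.3/(1.61−0.328) = 6.986/1.282 = 5.450 mg/L.
e^(−k_d t) = e^(−0.328×0.3328) = 0.8966; e^(−k_r t) = e^(−1.61×0.3328) = 0.5852.
D = 5.450 × (0.8966 − 0.5852) + 4.13 × 0.5852 = 1.697 + 2.417 = 4.114 mg/L.

D ≈ 4.11 mg/L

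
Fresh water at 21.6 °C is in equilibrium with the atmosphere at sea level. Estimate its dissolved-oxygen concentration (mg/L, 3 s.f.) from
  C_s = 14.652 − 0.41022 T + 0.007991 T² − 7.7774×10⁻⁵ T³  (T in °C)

C_s = 14.652 − 0.41022×21.6 + 0.007991×21.6² − 7.7774×10⁻⁵×21.6³ = 8.736 mg/L.

C_s ≈ 8.74 mg/L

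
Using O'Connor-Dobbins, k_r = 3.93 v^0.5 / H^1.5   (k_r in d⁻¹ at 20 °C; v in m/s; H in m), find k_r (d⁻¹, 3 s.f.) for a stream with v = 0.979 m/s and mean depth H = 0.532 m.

k_r ≈ 10.0 d⁻¹

k_r = 3.93 × 0.979^0.5 / 0.532^1.5 = 3.93 × 0.9894 / 0.3880 = 10.02 d⁻¹.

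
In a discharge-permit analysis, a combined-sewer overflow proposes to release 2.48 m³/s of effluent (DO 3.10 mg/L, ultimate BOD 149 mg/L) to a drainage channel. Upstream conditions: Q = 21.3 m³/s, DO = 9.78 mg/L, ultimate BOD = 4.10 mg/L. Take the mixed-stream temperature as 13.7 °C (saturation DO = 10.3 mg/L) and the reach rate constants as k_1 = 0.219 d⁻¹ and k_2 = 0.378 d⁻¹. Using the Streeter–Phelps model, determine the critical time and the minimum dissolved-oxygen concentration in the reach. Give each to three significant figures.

t_c ≈ 3.14 d; minimum DO ≈ 4.70 mg/L

Mixed DO = (21.3×9.78 + 2.48×3.10)/(21.3+2.48) = 216.0/23.78 = 9.083 mg/L.
Mixed L₀ = (21.3×4.10 + 2.48×149)/(23.78) = 456.8/23.78 = 19.21 mg/L.
Initial deficit D₀ = C_s − DO₀ = 10.3 − 9.083 = 1.217 mg/L.
t_c = (1/0.1590) ln[(0.378/0.219)(1 − 1.217×0.1590/(0.219×19.21))] = 6.289 × ln(1.647) = 3.137 d.
D_c = (0.219/0.378) × 19.21 × e^(−0.219×3.137) = 0.5794 × 19.21 × 0.5031 = 5.600 mg/L.
Minimum DO = 10.3 − 5.600 = 4.700 mg/L.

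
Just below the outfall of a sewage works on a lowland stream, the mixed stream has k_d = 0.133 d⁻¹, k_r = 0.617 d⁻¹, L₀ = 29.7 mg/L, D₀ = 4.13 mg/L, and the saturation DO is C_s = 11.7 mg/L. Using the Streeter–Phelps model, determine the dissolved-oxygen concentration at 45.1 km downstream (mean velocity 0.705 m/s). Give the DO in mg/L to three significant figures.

DO ≈ 6.86 mg/L

Travel time t = x/v = 45.1 km / (0.705 m/s) = 45100 m / 0.705 m/s = 63970 s = 0.7404 d.
k_d L₀/(k_r−k_d) = 0.133×29.7/(0.617−0.133) = 3.950/0.4840 = 8.161 mg/L.
e^(−k_d t) = e^(−0.133×0.7404) = 0.9062; e^(−k_r t) = e^(−0.617×0.7404) = 0.6333.
D = 8.161 × (0.9062 − 0.6333) + 4.13 × 0.6333 = 2.228 + 2.615 = 4.843 mg/L.
DO = C_s − D = 11.7 − 4.843 = 6.857 mg/L.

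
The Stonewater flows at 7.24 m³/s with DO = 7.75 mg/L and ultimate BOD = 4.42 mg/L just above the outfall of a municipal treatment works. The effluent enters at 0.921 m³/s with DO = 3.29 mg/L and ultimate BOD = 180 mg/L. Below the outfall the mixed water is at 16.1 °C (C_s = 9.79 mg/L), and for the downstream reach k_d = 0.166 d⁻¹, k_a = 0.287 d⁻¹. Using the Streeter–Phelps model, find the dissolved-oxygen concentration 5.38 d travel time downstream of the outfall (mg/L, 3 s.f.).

DO ≈ 2.73 mg/L

Mixed DO = (7.24×7.75 + 0.921×3.29)/(7.24+0.921) = 59.14/8.161 = 7.247 mg/L.
Mixed L₀ = (7.24×4.42 + 0.921×180)/(8.161) = 197.8/8.161 = 24.23 mg/L.
Initial deficit D₀ = C_s − DO₀ = 9.79 − 7.247 = 2.543 mg/L.
D(5.38) = [0.166×24.23/(0.287−0.166)](e^(−0.166×5.38) − e^(−0.287×5.38)) + 2.543 e^(−0.287×5.38)
= 33.25 × (0.4094 − 0.2135) + 2.543 × 0.2135 = 7.056 mg/L.
DO = 9.79 − 7.056 = 2.734 mg/L.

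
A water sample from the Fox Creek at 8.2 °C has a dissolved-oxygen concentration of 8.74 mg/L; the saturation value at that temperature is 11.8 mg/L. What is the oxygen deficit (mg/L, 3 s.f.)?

D = C_s − C = 11.8 − 8.74 = 3.06 mg/L.

D ≈ 3.06 mg/L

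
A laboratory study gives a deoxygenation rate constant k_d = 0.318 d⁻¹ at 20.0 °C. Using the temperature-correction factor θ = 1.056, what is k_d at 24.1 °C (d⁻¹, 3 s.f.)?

k_d ≈ 0.398 d⁻¹

k_d(T₂) = k_d(T₁) · θ^(T₂−T₁) = 0.318 × 1.056^(24.1−20.0)
= 0.318 × 1.056^4.10 = 0.318 × 1.250 = 0.3976 d⁻¹.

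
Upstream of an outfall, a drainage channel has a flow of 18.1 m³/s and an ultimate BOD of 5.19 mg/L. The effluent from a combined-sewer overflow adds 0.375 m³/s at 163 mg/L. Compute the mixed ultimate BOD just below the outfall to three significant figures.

8.39 mg/L

Flow-weighted mixing: C = (Q_r C_r + Q_w C_w)/(Q_r + Q_w)
= (18.1×5.19 + 0.375×163)/(18.1 + 0.375) = 155.1/18.48 = 8.393 mg/L.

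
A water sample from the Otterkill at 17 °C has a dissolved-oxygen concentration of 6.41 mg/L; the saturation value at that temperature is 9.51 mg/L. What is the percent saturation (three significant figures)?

% saturation = C/C_s × 100 = 6.41/9.51 × 100 = 67.4 %.

67.4 % saturation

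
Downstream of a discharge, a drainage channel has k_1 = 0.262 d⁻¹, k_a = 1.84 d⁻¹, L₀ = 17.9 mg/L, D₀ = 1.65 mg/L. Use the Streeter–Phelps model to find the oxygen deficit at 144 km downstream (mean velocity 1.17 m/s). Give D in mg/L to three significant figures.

Travel time t = x/v = 144 km / (1.17 m/s) = 144000 m / 1.17 m/s = 123100 s = 1.425 d.
k_1 L₀/(k_a−k_1) = 0.262×17.9/(1.84−0.262) = 4.690/1.578 = 2.972 mg/L.
e^(−k_1 t) = e^(−0.262×1.425) = 0.6885; e^(−k_a t) = e^(−1.84×1.425) = 0.07272.
D = 2.972 × (0.6885 − 0.07272) + 1.65 × 0.07272 = 1.830 + 0.1200 = 1.950 mg/L.

D ≈ 1.95 mg/L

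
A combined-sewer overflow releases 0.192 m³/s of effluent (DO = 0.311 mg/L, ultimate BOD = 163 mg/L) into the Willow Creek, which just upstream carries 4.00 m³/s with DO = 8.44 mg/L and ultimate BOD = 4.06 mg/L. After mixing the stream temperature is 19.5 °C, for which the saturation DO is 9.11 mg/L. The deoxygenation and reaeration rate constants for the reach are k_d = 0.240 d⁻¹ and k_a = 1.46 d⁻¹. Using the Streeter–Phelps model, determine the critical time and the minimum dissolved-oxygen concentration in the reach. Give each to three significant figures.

Mixed DO = (4.00×8.44 + 0.192×0.311)/(4.00+0.192) = 33.82/4.192 = 8.068 mg/L.
Mixed L₀ = (4.00×4.06 + 0.192×163)/(4.192) = 47.54/4.192 = 11.34 mg/L.
Initial deficit D₀ = C_s − DO₀ = 9.11 − 8.068 = 1.042 mg/L.
t_c = (1/1.220) ln[(1.46/0.240)(1 − 1.042×1.220/(0.240×11.34))] = 0.8197 × ln(3.241) = 0.9638 d.
D_c = (0.240/1.46) × 11.34 × e^(−0.240×0.9638) = 0.1644 × 11.34 × 0.7935 = 1.479 mg/L.
Minimum DO = 9.11 − 1.479 = 7.631 mg/L.

t_c ≈ 0.964 d; minimum DO ≈ 7.63 mg/L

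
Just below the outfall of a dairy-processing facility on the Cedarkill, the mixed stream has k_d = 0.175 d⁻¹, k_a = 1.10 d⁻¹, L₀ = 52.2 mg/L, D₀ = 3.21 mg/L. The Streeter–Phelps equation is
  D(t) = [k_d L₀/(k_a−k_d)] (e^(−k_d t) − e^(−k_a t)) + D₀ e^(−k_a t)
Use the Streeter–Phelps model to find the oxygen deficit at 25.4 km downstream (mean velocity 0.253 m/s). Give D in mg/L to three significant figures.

Travel time t = x/v = 25.4 km / (0.253 m/s) = 25400 m / 0.253 m/s = 100400 s = 1.162 d.
k_d L₀/(k_a−k_d) = 0.175×52.2/(1.10−0.175) = 9.135/0.9250 = 9.876 mg/L.
e^(−k_d t) = e^(−0.175×1.162) = 0.8160; e^(−k_a t) = e^(−1.10×1.162) = 0.2785.
D = 9.876 × (0.8160 − 0.2785) + 3.21 × 0.2785 = 5.308 + 0.8941 = 6.202 mg/L.

D ≈ 6.20 mg/L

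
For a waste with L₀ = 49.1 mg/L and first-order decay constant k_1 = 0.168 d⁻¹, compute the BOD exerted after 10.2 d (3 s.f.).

y ≈ 40.3 mg/L

y_t = L₀(1 − e^(−k_1 t)) = 49.1 × (1 − e^(−0.168×10.2))
= 49.1 × (1 − 0.1802) = 49.1 × 0.8198 = 40.25 mg/L.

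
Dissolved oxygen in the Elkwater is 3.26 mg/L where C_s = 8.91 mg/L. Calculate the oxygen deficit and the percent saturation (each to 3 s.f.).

D = C_s − C = 8.91 − 3.26 = 5.65 mg/L.
% saturation = 3.26/8.91 × 100 = 36.6 %.

D ≈ 5.65 mg/L; 36.6 % saturation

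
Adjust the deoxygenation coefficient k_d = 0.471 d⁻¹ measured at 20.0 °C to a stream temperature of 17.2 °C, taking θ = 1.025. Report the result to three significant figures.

k_d ≈ 0.440 d⁻¹

k_d(T₂) = k_d(T₁) · θ^(T₂−T₁) = 0.471 × 1.025^(17.2−20.0)
= 0.471 × 1.025^-2.80 = 0.471 × 0.9332 = 0.4395 d⁻¹.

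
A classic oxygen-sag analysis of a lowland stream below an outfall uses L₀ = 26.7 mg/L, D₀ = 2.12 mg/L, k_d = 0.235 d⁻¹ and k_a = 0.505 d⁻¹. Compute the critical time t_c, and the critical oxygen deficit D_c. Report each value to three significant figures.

t_c ≈ 2.48 d; D_c ≈ 6.94 mg/L

t_c = [1/(k_a−k_d)] ln[(k_a/k_d)(1 − D₀(k_a−k_d)/(k_d L₀))]
= [1/(0.505−0.235)] ln[(0.505/0.235)(1 − 2.12×0.2700/(0.235×26.7))]
= (1/0.2700) ln[2.149 × 0.9088] = 3.704 × ln(1.953) = 3.704 × 0.6693 = 2.479 d.
D_c = (k_d/k_a) L₀ e^(−k_d t_c) = (0.235/0.505) × 26.7 × e^(−0.235×2.479) = 0.4653 × 26.7 × 0.5585 = 6.939 mg/L.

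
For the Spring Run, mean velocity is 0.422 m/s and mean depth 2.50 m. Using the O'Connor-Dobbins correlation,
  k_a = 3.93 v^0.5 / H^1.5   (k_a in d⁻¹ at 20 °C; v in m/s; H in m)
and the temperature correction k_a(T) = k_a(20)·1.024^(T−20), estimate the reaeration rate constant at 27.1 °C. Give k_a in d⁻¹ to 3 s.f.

k_a ≈ 0.764 d⁻¹

k_a(20) = 3.93 × 0.422^0.5 / 2.50^1.5 = 3.93 × 0.6496 / 3.953 = 0.6459 d⁻¹.
k_a(27.1) = 0.6459 × 1.024^(27.1−20) = 0.6459 × 1.183 = 0.7643 d⁻¹.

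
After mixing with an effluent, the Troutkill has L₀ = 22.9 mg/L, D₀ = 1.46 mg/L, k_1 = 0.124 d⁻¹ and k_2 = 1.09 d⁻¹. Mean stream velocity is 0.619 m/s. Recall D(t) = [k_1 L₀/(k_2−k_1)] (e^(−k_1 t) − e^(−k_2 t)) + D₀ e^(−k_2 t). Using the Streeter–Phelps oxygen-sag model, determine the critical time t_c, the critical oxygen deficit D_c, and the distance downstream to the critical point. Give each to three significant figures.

t_c ≈ 1.54 d; D_c ≈ 2.15 mg/L; x_c ≈ 82.3 km

With k_2/k_1 = 8.790 and 1 − D₀(k_2−k_1)/(k_1 L₀) = 0.5033,
t_c = ln(8.790 × 0.5033) / (1.09 − 0.124) = ln(4.424) / 0.9660 = 1.487/0.9660 = 1.539 d.
L(t_c) = L₀ e^(−k_1 t_c) = 22.9 × 0.8262 = 18.92 mg/L, and at the critical point k_2 D_c = k_1 L, so D_c = (0.124/1.09) × 18.92 = 2.152 mg/L.
x_c = v t_c = 0.619 m/s × 1.539 d × 86400 s/d = 82330 m ≈ 82.3 km.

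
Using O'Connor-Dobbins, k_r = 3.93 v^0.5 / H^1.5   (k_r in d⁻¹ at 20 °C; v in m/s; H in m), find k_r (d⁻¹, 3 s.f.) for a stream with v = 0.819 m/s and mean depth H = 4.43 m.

k_r ≈ 0.381 d⁻¹

k_r = 3.93 × 0.819^0.5 / 4.43^1.5 = 3.93 × 0.9050 / 9.324 = 0.3814 d⁻¹.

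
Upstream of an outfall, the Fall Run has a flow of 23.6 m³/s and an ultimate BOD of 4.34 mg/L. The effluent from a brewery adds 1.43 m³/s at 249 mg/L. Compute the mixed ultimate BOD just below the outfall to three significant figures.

18.3 mg/L

Flow-weighted mixing: C = (Q_r C_r + Q_w C_w)/(Q_r + Q_w)
= (23.6×4.34 + 1.43×249)/(23.6 + 1.43) = 458.5/25.03 = 18.32 mg/L.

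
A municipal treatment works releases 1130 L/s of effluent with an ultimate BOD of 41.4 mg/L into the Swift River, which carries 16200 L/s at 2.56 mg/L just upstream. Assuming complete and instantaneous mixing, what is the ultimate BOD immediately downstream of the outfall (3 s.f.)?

Flow-weighted mixing: C = (Q_r C_r + Q_w C_w)/(Q_r + Q_w)
= (16200×2.56 + 1130×41.4)/(16200 + 1130) = 88250/17330 = 5.093 mg/L.

5.09 mg/L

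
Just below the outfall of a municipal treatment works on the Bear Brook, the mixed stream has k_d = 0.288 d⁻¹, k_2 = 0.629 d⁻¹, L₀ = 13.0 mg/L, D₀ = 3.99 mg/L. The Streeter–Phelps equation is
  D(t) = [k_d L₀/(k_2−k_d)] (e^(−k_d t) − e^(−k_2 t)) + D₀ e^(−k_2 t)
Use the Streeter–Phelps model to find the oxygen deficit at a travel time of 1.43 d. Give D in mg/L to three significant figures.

k_d L₀/(k_2−k_d) = 0.288×13.0/(0.629−0.288) = 3.744/0.3410 = 10.98 mg/L.
e^(−k_d t) = e^(−0.288×1.430) = 0.6624; e^(−k_2 t) = e^(−0.629×1.430) = 0.4068.
D = 10.98 × (0.6624 − 0.4068) + 3.99 × 0.4068 = 2.807 + 1.623 = 4.430 mg/L.

D ≈ 4.43 mg/L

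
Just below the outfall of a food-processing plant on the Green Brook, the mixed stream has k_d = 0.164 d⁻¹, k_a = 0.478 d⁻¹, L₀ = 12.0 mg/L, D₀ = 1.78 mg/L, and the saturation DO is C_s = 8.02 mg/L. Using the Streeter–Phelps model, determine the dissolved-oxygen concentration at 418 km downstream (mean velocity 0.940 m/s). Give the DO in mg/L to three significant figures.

Travel time t = x/v = 418 km / (0.940 m/s) = 418000 m / 0.940 m/s = 444700 s = 5.147 d.
k_d L₀/(k_a−k_d) = 0.164×12.0/(0.478−0.164) = 1.968/0.3140 = 6.268 mg/L.
e^(−k_d t) = e^(−0.164×5.147) = 0.4300; e^(−k_a t) = e^(−0.478×5.147) = 0.08542.
D = 6.268 × (0.4300 − 0.08542) + 1.78 × 0.08542 = 2.159 + 0.1521 = 2.311 mg/L.
DO = C_s − D = 8.02 − 2.311 = 5.709 mg/L.

DO ≈ 5.71 mg/L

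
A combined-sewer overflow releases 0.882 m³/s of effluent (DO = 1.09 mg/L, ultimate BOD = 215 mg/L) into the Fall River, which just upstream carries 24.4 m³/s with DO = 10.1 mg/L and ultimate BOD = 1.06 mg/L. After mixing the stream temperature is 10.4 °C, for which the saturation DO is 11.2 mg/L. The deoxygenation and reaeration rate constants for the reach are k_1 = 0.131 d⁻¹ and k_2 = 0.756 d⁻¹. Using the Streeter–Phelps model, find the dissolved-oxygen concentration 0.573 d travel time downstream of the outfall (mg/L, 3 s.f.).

Mixed DO = (24.4×10.1 + 0.882×1.09)/(24.4+0.882) = 247.4/25.28 = 9.786 mg/L.
Mixed L₀ = (24.4×1.06 + 0.882×215)/(25.28) = 215.5/25.28 = 8.524 mg/L.
Initial deficit D₀ = C_s − DO₀ = 11.2 − 9.786 = 1.414 mg/L.
D(0.573) = [0.131×8.524/(0.756−0.131)](e^(−0.131×0.573) − e^(−0.756×0.573)) + 1.414 e^(−0.756×0.573)
= 1.787 × (0.9277 − 0.6484) + 1.414 × 0.6484 = 1.416 mg/L.
DO = 11.2 − 1.416 = 9.784 mg/L.

DO ≈ 9.78 mg/L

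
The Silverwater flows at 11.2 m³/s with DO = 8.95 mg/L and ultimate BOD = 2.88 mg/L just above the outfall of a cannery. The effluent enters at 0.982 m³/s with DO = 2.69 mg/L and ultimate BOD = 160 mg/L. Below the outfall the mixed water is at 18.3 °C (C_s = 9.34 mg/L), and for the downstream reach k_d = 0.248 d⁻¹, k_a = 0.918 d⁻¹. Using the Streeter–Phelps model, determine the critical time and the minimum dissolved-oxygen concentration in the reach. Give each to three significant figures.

Mixed DO = (11.2×8.95 + 0.982×2.69)/(11.2+0.982) = 102.9/12.18 = 8.445 mg/L.
Mixed L₀ = (11.2×2.88 + 0.982×160)/(12.18) = 189.4/12.18 = 15.55 mg/L.
Initial deficit D₀ = C_s − DO₀ = 9.34 − 8.445 = 0.8946 mg/L.
t_c = (1/0.6700) ln[(0.918/0.248)(1 − 0.8946×0.6700/(0.248×15.55))] = 1.493 × ln(3.126) = 1.701 d.
D_c = (0.248/0.918) × 15.55 × e^(−0.248×1.701) = 0.2702 × 15.55 × 0.6558 = 2.754 mg/L.
Minimum DO = 9.34 − 2.754 = 6.586 mg/L.

t_c ≈ 1.70 d; minimum DO ≈ 6.59 mg/L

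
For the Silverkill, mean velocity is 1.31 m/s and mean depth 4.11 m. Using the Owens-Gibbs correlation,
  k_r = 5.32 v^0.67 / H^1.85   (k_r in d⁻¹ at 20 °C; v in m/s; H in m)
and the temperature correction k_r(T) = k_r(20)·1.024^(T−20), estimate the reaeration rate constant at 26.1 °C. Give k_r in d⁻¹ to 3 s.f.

k_r ≈ 0.539 d⁻¹

k_r(20) = 5.32 × 1.31^0.67 / 4.11^1.85 = 5.32 × 1.198 / 13.66 = 0.4665 d⁻¹.
k_r(26.1) = 0.4665 × 1.024^(26.1−20) = 0.4665 × 1.156 = 0.5391 d⁻¹.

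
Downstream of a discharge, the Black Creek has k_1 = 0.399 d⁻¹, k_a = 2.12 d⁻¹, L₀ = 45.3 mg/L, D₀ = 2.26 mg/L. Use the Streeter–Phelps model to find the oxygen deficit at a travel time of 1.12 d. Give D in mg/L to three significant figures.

D ≈ 5.95 mg/L

k_1 L₀/(k_a−k_1) = 0.399×45.3/(2.12−0.399) = 18.07/1.721 = 10.50 mg/L.
e^(−k_1 t) = e^(−0.399×1.120) = 0.6396; e^(−k_a t) = e^(−2.12×1.120) = 0.09307.
D = 10.50 × (0.6396 − 0.09307) + 2.26 × 0.09307 = 5.740 + 0.2103 = 5.950 mg/L.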